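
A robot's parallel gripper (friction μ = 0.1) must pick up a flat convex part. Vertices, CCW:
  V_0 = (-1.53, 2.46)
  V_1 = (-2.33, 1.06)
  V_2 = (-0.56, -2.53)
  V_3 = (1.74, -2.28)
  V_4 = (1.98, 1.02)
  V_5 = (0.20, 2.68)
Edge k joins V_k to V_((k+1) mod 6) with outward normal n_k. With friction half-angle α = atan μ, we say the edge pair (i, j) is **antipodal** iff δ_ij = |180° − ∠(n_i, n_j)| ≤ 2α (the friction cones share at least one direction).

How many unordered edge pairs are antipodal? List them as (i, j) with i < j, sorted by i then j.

count = 1; pairs: (2,5)

α = atan 0.1 = 5.71°;  2α = 11.42°
n_0 = (-0.8682, +0.4961)
n_1 = (-0.8969, -0.4422)
n_2 = (+0.1081, -0.9941)
n_3 = (+0.9974, -0.0725)
n_4 = (+0.6820, +0.7313)
n_5 = (-0.1262, +0.9920)
  (0,1): δ = 124.01°  ·
  (0,2): δ = 54.05°  ·
  (0,3): δ = 25.59°  ·
  (0,4): δ = 76.74°  ·
  (0,5): δ = 126.99°  ·
  (1,2): δ = 110.04°  ·
  (1,3): δ = 30.40°  ·
  (1,4): δ = 20.75°  ·
  (1,5): δ = 71.00°  ·
  (2,3): δ = 100.36°  ·
  (2,4): δ = 49.21°  ·
  (2,5): δ = 1.04°  ✓
  (3,4): δ = 128.84°  ·
  (3,5): δ = 78.59°  ·
  (4,5): δ = 129.75°  ·
antipodal pairs: 1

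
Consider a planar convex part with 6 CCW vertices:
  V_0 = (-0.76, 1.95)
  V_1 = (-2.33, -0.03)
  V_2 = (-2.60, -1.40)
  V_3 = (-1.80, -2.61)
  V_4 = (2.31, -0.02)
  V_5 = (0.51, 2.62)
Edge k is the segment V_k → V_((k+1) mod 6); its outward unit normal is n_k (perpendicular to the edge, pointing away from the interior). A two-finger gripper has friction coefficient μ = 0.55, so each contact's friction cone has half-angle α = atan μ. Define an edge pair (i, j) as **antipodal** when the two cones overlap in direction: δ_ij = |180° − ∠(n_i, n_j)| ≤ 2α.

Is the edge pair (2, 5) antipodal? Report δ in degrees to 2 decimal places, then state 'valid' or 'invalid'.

δ = 84.34°, invalid

α = atan 0.55 = 28.81°;  2α = 57.62°
edge 2: e_2 = (+0.80, -1.21);  n_2 = (-0.8342, -0.5515)
edge 5: e_5 = (-1.27, -0.67);  n_5 = (-0.4666, +0.8845)
∠(n_2, n_5) = 95.66°
δ = |180° − 95.66°| = 84.34°
84.34° > 2α = 57.62°  →  invalid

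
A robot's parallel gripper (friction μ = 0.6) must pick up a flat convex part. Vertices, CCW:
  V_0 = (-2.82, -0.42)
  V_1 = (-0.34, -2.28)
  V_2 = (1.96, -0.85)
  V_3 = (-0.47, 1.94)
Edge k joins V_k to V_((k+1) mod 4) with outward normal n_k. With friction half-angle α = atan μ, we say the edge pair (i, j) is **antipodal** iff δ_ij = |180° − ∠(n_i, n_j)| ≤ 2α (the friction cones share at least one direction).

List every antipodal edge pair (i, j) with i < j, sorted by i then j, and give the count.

count = 2; pairs: (0,2), (1,3)

α = atan 0.6 = 30.96°;  2α = 61.93°
n_0 = (-0.6000, -0.8000)
n_1 = (+0.5280, -0.8492)
n_2 = (+0.7541, +0.6568)
n_3 = (-0.7086, +0.7056)
  (0,1): δ = 111.26°  ·
  (0,2): δ = 12.08°  ✓
  (0,3): δ = 81.99°  ·
  (1,2): δ = 80.82°  ·
  (1,3): δ = 13.25°  ✓
  (2,3): δ = 85.93°  ·
antipodal pairs: 2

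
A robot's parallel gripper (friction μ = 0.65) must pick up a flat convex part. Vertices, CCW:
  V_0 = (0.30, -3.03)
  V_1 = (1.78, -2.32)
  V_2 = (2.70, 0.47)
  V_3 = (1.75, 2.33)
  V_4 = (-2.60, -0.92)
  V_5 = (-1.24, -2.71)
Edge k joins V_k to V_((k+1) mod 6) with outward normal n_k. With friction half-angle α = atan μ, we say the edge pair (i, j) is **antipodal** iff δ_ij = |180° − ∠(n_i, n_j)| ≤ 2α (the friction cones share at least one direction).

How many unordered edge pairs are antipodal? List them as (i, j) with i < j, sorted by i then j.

α = atan 0.65 = 33.02°;  2α = 66.05°
n_0 = (+0.4325, -0.9016)
n_1 = (+0.9497, -0.3132)
n_2 = (+0.8906, +0.4549)
n_3 = (-0.5985, +0.8011)
n_4 = (-0.7962, -0.6050)
n_5 = (-0.2034, -0.9791)
  (0,1): δ = 133.88°  ·
  (0,2): δ = 88.57°  ·
  (0,3): δ = 11.14°  ✓
  (0,4): δ = 101.60°  ·
  (0,5): δ = 142.63°  ·
  (1,2): δ = 134.69°  ·
  (1,3): δ = 34.99°  ✓
  (1,4): δ = 55.48°  ✓
  (1,5): δ = 96.51°  ·
  (2,3): δ = 80.29°  ·
  (2,4): δ = 10.17°  ✓
  (2,5): δ = 51.21°  ✓
  (3,4): δ = 89.54°  ·
  (3,5): δ = 48.50°  ✓
  (4,5): δ = 138.97°  ·
antipodal pairs: 6

count = 6; pairs: (0,3), (1,3), (1,4), (2,4), (2,5), (3,5)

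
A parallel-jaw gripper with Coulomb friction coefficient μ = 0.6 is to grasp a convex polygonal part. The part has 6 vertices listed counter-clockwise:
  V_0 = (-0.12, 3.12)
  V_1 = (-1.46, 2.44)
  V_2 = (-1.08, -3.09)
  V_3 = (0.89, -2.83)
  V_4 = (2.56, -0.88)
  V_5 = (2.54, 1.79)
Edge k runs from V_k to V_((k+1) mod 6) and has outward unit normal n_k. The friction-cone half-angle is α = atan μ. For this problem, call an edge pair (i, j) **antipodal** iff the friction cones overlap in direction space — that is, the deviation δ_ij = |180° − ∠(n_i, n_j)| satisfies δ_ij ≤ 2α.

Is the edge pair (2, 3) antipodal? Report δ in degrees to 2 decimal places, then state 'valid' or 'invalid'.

α = atan 0.6 = 30.96°;  2α = 61.93°
edge 2: e_2 = (+1.97, +0.26);  n_2 = (+0.1308, -0.9914)
edge 3: e_3 = (+1.67, +1.95);  n_3 = (+0.7595, -0.6505)
∠(n_2, n_3) = 41.90°
δ = |180° − 41.90°| = 138.10°
138.10° > 2α = 61.93°  →  invalid

δ = 138.10°, invalid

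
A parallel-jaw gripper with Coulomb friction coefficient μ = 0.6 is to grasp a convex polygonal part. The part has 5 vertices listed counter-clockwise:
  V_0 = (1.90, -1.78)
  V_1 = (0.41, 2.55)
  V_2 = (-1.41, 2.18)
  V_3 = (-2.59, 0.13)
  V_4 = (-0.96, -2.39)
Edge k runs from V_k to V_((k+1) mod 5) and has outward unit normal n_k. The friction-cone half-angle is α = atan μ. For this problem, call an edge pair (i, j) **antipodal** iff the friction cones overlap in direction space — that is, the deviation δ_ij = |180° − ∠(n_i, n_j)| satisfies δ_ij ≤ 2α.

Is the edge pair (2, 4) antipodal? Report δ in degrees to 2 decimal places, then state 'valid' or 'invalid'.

δ = 48.03°, valid

α = atan 0.6 = 30.96°;  2α = 61.93°
edge 2: e_2 = (-1.18, -2.05);  n_2 = (-0.8667, +0.4989)
edge 4: e_4 = (+2.86, +0.61);  n_4 = (+0.2086, -0.9780)
∠(n_2, n_4) = 131.97°
δ = |180° − 131.97°| = 48.03°
48.03° ≤ 2α = 61.93°  →  valid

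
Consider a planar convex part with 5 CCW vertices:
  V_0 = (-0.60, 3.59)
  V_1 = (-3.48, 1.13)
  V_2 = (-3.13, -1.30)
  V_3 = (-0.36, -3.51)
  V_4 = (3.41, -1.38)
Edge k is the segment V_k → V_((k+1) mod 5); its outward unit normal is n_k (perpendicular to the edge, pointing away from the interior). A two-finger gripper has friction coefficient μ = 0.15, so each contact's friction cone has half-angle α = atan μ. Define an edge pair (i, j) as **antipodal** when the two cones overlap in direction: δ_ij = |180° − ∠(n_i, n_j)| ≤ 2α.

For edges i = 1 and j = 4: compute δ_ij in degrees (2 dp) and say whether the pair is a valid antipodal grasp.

α = atan 0.15 = 8.53°;  2α = 17.06°
edge 1: e_1 = (+0.35, -2.43);  n_1 = (-0.9898, -0.1426)
edge 4: e_4 = (-4.01, +4.97);  n_4 = (+0.7783, +0.6279)
∠(n_1, n_4) = 149.30°
δ = |180° − 149.30°| = 30.70°
30.70° > 2α = 17.06°  →  invalid

δ = 30.70°, invalid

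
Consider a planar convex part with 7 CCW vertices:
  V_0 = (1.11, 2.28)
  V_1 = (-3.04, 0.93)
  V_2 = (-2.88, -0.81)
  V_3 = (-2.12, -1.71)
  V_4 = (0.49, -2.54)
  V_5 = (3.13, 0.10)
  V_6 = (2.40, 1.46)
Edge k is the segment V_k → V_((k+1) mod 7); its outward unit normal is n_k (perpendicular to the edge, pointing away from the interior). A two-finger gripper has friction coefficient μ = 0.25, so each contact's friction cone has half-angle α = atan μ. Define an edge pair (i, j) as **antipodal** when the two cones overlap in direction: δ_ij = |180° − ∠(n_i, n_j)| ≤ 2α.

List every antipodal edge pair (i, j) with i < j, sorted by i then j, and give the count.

α = atan 0.25 = 14.04°;  2α = 28.07°
n_0 = (-0.3093, +0.9509)
n_1 = (-0.9958, -0.0916)
n_2 = (-0.7640, -0.6452)
n_3 = (-0.3031, -0.9530)
n_4 = (+0.7071, -0.7071)
n_5 = (+0.8811, +0.4729)
n_6 = (+0.5365, +0.8439)
  (0,1): δ = 102.77°  ·
  (0,2): δ = 67.84°  ·
  (0,3): δ = 35.66°  ·
  (0,4): δ = 26.98°  ✓
  (0,5): δ = 100.21°  ·
  (0,6): δ = 129.54°  ·
  (1,2): δ = 145.07°  ·
  (1,3): δ = 112.89°  ·
  (1,4): δ = 50.25°  ·
  (1,5): δ = 22.97°  ✓
  (1,6): δ = 52.30°  ·
  (2,3): δ = 147.82°  ·
  (2,4): δ = 85.18°  ·
  (2,5): δ = 11.95°  ✓
  (2,6): δ = 17.38°  ✓
  (3,4): δ = 117.36°  ·
  (3,5): δ = 44.13°  ·
  (3,6): δ = 14.80°  ✓
  (4,5): δ = 106.77°  ·
  (4,6): δ = 77.44°  ·
  (5,6): δ = 150.67°  ·
antipodal pairs: 5

count = 5; pairs: (0,4), (1,5), (2,5), (2,6), (3,6)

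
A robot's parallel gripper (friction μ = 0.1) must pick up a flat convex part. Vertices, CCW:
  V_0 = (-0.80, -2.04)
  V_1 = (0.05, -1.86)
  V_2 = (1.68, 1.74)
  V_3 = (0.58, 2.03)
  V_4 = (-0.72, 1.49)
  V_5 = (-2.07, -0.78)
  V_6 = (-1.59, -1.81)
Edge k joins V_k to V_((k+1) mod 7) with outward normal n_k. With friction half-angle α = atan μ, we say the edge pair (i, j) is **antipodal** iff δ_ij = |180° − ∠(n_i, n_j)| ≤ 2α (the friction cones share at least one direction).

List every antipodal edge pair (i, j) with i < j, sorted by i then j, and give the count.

count = 3; pairs: (0,3), (1,4), (2,6)

α = atan 0.1 = 5.71°;  2α = 11.42°
n_0 = (+0.2072, -0.9783)
n_1 = (+0.9110, -0.4125)
n_2 = (+0.2549, +0.9670)
n_3 = (-0.3836, +0.9235)
n_4 = (-0.8595, +0.5112)
n_5 = (-0.9064, -0.4224)
n_6 = (-0.2795, -0.9601)
  (0,1): δ = 126.32°  ·
  (0,2): δ = 26.73°  ·
  (0,3): δ = 10.60°  ✓
  (0,4): δ = 47.30°  ·
  (0,5): δ = 103.03°  ·
  (0,6): δ = 151.81°  ·
  (1,2): δ = 80.41°  ·
  (1,3): δ = 43.08°  ·
  (1,4): δ = 6.38°  ✓
  (1,5): δ = 49.35°  ·
  (1,6): δ = 98.13°  ·
  (2,3): δ = 142.67°  ·
  (2,4): δ = 105.97°  ·
  (2,5): δ = 50.24°  ·
  (2,6): δ = 1.46°  ✓
  (3,4): δ = 143.30°  ·
  (3,5): δ = 87.57°  ·
  (3,6): δ = 38.79°  ·
  (4,5): δ = 124.27°  ·
  (4,6): δ = 75.49°  ·
  (5,6): δ = 131.22°  ·
antipodal pairs: 3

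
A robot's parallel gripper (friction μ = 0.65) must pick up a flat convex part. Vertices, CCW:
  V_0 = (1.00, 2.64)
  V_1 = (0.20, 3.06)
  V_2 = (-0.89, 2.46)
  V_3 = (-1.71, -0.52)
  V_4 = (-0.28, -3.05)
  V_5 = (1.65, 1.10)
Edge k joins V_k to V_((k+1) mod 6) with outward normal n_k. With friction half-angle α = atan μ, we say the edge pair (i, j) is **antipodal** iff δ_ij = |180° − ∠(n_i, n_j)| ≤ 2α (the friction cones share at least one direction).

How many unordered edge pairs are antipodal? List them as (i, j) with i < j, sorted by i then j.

α = atan 0.65 = 33.02°;  2α = 66.05°
n_0 = (+0.4648, +0.8854)
n_1 = (-0.4822, +0.8760)
n_2 = (-0.9642, +0.2653)
n_3 = (-0.8706, -0.4921)
n_4 = (+0.9067, -0.4217)
n_5 = (+0.9213, +0.3889)
  (0,1): δ = 123.47°  ·
  (0,2): δ = 77.69°  ·
  (0,3): δ = 32.82°  ✓
  (0,4): δ = 92.76°  ·
  (0,5): δ = 140.58°  ·
  (1,2): δ = 134.22°  ·
  (1,3): δ = 89.36°  ·
  (1,4): δ = 36.23°  ✓
  (1,5): δ = 84.05°  ·
  (2,3): δ = 135.14°  ·
  (2,4): δ = 9.56°  ✓
  (2,5): δ = 38.27°  ✓
  (3,4): δ = 54.42°  ✓
  (3,5): δ = 6.59°  ✓
  (4,5): δ = 132.18°  ·
antipodal pairs: 6

count = 6; pairs: (0,3), (1,4), (2,4), (2,5), (3,4), (3,5)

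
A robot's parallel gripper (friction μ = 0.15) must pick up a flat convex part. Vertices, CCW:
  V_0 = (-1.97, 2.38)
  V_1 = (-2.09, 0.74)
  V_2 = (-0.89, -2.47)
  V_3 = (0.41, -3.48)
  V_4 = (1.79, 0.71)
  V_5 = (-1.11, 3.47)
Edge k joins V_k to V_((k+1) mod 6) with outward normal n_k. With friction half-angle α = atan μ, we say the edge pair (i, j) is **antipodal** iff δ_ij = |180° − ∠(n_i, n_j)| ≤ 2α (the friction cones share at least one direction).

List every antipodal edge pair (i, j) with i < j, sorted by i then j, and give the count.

count = 2; pairs: (0,3), (2,4)

α = atan 0.15 = 8.53°;  2α = 17.06°
n_0 = (-0.9973, +0.0730)
n_1 = (-0.9367, -0.3502)
n_2 = (-0.6135, -0.7897)
n_3 = (+0.9498, -0.3128)
n_4 = (+0.6894, +0.7244)
n_5 = (-0.7851, +0.6194)
  (0,1): δ = 155.32°  ·
  (0,2): δ = 123.66°  ·
  (0,3): δ = 14.04°  ✓
  (0,4): δ = 50.60°  ·
  (0,5): δ = 145.91°  ·
  (1,2): δ = 148.34°  ·
  (1,3): δ = 38.73°  ·
  (1,4): δ = 25.92°  ·
  (1,5): δ = 121.23°  ·
  (2,3): δ = 70.39°  ·
  (2,4): δ = 5.74°  ✓
  (2,5): δ = 89.57°  ·
  (3,4): δ = 115.35°  ·
  (3,5): δ = 20.04°  ·
  (4,5): δ = 84.69°  ·
antipodal pairs: 2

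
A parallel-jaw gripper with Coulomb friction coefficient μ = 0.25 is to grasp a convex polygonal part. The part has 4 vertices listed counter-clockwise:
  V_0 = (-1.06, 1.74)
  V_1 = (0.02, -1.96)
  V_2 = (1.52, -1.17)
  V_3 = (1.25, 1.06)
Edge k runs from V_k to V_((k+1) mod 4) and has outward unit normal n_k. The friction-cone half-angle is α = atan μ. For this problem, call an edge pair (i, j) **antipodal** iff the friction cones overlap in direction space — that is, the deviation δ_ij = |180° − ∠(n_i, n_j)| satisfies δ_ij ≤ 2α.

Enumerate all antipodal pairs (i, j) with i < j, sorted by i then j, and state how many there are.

α = atan 0.25 = 14.04°;  2α = 28.07°
n_0 = (-0.9599, -0.2802)
n_1 = (+0.4660, -0.8848)
n_2 = (+0.9927, +0.1202)
n_3 = (+0.2824, +0.9593)
  (0,1): δ = 78.50°  ·
  (0,2): δ = 9.37°  ✓
  (0,3): δ = 57.32°  ·
  (1,2): δ = 110.87°  ·
  (1,3): δ = 44.18°  ·
  (2,3): δ = 113.31°  ·
antipodal pairs: 1

count = 1; pairs: (0,2)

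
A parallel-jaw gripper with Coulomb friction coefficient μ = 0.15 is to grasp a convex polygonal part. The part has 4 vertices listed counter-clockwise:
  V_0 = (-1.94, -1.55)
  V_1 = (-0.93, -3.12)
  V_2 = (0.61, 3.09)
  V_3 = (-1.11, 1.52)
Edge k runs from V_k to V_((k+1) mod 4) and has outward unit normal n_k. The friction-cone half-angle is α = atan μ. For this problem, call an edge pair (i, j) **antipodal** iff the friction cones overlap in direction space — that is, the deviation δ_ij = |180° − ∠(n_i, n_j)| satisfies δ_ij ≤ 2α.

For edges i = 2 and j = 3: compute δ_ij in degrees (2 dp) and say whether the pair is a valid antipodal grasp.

δ = 147.52°, invalid

α = atan 0.15 = 8.53°;  2α = 17.06°
edge 2: e_2 = (-1.72, -1.57);  n_2 = (-0.6742, +0.7386)
edge 3: e_3 = (-0.83, -3.07);  n_3 = (-0.9653, +0.2610)
∠(n_2, n_3) = 32.48°
δ = |180° − 32.48°| = 147.52°
147.52° > 2α = 17.06°  →  invalid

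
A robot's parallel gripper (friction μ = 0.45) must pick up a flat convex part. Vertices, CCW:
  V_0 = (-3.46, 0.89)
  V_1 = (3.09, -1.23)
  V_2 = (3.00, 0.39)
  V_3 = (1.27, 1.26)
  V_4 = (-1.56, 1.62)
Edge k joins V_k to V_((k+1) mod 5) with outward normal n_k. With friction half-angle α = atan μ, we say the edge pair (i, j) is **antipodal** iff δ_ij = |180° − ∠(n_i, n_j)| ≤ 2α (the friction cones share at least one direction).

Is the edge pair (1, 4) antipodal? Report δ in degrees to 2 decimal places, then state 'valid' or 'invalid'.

δ = 72.16°, invalid

α = atan 0.45 = 24.23°;  2α = 48.46°
edge 1: e_1 = (-0.09, +1.62);  n_1 = (+0.9985, +0.0555)
edge 4: e_4 = (-1.90, -0.73);  n_4 = (-0.3586, +0.9335)
∠(n_1, n_4) = 107.84°
δ = |180° − 107.84°| = 72.16°
72.16° > 2α = 48.46°  →  invalid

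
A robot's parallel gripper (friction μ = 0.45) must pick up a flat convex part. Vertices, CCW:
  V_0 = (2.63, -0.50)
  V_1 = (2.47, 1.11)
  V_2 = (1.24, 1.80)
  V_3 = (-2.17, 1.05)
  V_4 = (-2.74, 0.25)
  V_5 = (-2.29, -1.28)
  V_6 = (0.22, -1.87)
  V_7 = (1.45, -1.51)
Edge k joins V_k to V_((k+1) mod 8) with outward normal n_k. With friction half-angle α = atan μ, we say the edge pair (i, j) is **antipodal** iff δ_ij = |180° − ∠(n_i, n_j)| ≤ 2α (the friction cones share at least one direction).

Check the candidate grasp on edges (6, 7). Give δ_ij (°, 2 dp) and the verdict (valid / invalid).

δ = 155.75°, invalid

α = atan 0.45 = 24.23°;  2α = 48.46°
edge 6: e_6 = (+1.23, +0.36);  n_6 = (+0.2809, -0.9597)
edge 7: e_7 = (+1.18, +1.01);  n_7 = (+0.6503, -0.7597)
∠(n_6, n_7) = 24.25°
δ = |180° − 24.25°| = 155.75°
155.75° > 2α = 48.46°  →  invalid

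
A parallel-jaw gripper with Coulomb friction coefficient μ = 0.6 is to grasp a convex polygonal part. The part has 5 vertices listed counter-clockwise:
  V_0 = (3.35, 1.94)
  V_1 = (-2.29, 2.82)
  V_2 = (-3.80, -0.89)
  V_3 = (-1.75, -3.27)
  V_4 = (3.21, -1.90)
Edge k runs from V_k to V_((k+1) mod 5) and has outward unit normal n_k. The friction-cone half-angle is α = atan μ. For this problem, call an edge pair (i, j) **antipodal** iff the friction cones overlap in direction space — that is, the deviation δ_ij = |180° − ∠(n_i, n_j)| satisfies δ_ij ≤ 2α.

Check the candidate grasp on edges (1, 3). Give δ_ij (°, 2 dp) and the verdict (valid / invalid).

δ = 52.41°, valid

α = atan 0.6 = 30.96°;  2α = 61.93°
edge 1: e_1 = (-1.51, -3.71);  n_1 = (-0.9262, +0.3770)
edge 3: e_3 = (+4.96, +1.37);  n_3 = (+0.2662, -0.9639)
∠(n_1, n_3) = 127.59°
δ = |180° − 127.59°| = 52.41°
52.41° ≤ 2α = 61.93°  →  valid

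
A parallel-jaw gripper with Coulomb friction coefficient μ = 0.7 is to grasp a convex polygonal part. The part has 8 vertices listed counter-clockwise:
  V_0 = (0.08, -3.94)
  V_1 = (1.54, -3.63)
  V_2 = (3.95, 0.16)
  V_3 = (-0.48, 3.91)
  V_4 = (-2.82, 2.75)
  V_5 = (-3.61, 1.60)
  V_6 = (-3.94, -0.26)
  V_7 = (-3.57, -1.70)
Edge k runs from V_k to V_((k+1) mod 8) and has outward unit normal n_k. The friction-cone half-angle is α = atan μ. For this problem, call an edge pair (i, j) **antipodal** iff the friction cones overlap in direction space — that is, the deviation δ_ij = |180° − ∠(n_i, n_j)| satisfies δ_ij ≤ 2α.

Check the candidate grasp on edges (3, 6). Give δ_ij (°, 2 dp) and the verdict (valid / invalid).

α = atan 0.7 = 34.99°;  2α = 69.98°
edge 3: e_3 = (-2.34, -1.16);  n_3 = (-0.4441, +0.8960)
edge 6: e_6 = (+0.37, -1.44);  n_6 = (-0.9685, -0.2489)
∠(n_3, n_6) = 78.04°
δ = |180° − 78.04°| = 101.96°
101.96° > 2α = 69.98°  →  invalid

δ = 101.96°, invalid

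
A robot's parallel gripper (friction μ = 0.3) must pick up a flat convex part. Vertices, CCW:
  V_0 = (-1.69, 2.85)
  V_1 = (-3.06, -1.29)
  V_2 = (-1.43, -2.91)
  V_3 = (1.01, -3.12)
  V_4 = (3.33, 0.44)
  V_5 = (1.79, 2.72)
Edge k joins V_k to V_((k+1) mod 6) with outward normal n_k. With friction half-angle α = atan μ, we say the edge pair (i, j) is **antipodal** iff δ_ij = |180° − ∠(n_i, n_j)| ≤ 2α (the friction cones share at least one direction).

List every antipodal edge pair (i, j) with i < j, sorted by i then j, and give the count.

α = atan 0.3 = 16.70°;  2α = 33.40°
n_0 = (-0.9494, +0.3142)
n_1 = (-0.7049, -0.7093)
n_2 = (-0.0857, -0.9963)
n_3 = (+0.8378, -0.5460)
n_4 = (+0.8287, +0.5597)
n_5 = (+0.0373, +0.9993)
  (0,1): δ = 116.51°  ·
  (0,2): δ = 76.61°  ·
  (0,3): δ = 14.78°  ✓
  (0,4): δ = 52.35°  ·
  (0,5): δ = 106.17°  ·
  (1,2): δ = 140.10°  ·
  (1,3): δ = 78.27°  ·
  (1,4): δ = 11.14°  ✓
  (1,5): δ = 42.68°  ·
  (2,3): δ = 118.17°  ·
  (2,4): δ = 51.04°  ·
  (2,5): δ = 2.78°  ✓
  (3,4): δ = 112.87°  ·
  (3,5): δ = 59.05°  ·
  (4,5): δ = 126.18°  ·
antipodal pairs: 3

count = 3; pairs: (0,3), (1,4), (2,5)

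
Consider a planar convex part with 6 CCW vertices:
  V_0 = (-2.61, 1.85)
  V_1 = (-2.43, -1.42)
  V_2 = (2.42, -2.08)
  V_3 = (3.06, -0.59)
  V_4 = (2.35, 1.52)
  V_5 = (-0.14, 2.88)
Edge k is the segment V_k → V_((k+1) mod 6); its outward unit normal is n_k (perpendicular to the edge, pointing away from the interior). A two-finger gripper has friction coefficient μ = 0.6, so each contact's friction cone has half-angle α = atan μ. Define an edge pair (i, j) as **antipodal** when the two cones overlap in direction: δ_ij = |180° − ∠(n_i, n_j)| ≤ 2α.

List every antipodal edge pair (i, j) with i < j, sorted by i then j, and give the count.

count = 6; pairs: (0,2), (0,3), (0,4), (1,4), (1,5), (2,5)

α = atan 0.6 = 30.96°;  2α = 61.93°
n_0 = (-0.9985, -0.0550)
n_1 = (-0.1348, -0.9909)
n_2 = (+0.9188, -0.3947)
n_3 = (+0.9478, +0.3189)
n_4 = (+0.4793, +0.8776)
n_5 = (-0.3849, +0.9230)
  (0,1): δ = 100.90°  ·
  (0,2): δ = 26.40°  ✓
  (0,3): δ = 15.45°  ✓
  (0,4): δ = 58.21°  ✓
  (0,5): δ = 109.49°  ·
  (1,2): δ = 105.50°  ·
  (1,3): δ = 63.65°  ·
  (1,4): δ = 20.89°  ✓
  (1,5): δ = 30.39°  ✓
  (2,3): δ = 138.16°  ·
  (2,4): δ = 95.40°  ·
  (2,5): δ = 44.12°  ✓
  (3,4): δ = 137.24°  ·
  (3,5): δ = 85.96°  ·
  (4,5): δ = 128.72°  ·
antipodal pairs: 6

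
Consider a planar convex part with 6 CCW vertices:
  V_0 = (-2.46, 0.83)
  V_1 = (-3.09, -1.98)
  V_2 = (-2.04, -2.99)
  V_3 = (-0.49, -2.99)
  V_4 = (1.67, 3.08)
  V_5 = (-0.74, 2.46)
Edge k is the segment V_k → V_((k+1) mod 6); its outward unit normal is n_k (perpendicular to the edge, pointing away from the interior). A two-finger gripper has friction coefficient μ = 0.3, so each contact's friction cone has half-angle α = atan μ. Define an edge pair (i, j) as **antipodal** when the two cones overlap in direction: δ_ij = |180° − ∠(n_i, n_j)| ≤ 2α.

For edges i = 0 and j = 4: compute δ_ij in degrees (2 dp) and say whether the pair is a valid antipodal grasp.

δ = 117.06°, invalid

α = atan 0.3 = 16.70°;  2α = 33.40°
edge 0: e_0 = (-0.63, -2.81);  n_0 = (-0.9758, +0.2188)
edge 4: e_4 = (-2.41, -0.62);  n_4 = (-0.2491, +0.9685)
∠(n_0, n_4) = 62.94°
δ = |180° − 62.94°| = 117.06°
117.06° > 2α = 33.40°  →  invalid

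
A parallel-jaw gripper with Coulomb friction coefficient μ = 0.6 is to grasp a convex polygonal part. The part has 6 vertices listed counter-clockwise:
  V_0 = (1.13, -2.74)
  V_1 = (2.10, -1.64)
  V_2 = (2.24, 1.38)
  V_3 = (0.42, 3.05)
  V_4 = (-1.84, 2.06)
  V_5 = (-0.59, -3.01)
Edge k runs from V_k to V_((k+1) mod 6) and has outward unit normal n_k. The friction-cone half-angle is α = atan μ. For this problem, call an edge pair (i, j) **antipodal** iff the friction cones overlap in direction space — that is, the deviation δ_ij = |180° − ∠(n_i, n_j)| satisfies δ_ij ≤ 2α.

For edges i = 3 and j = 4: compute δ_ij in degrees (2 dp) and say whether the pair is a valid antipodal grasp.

δ = 99.81°, invalid

α = atan 0.6 = 30.96°;  2α = 61.93°
edge 3: e_3 = (-2.26, -0.99);  n_3 = (-0.4012, +0.9160)
edge 4: e_4 = (+1.25, -5.07);  n_4 = (-0.9709, -0.2394)
∠(n_3, n_4) = 80.19°
δ = |180° − 80.19°| = 99.81°
99.81° > 2α = 61.93°  →  invalid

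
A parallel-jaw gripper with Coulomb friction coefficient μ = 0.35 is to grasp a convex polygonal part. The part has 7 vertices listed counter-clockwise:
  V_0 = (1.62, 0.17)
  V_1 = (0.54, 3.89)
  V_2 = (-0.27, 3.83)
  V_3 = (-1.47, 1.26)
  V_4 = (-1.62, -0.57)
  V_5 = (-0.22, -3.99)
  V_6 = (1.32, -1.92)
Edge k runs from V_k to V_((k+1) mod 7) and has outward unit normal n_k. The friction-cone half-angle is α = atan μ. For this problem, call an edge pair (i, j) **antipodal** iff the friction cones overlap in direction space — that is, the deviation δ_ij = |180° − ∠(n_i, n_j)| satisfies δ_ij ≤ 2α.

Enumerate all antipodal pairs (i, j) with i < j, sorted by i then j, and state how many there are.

count = 7; pairs: (0,3), (0,4), (2,5), (2,6), (3,5), (3,6), (4,6)

α = atan 0.35 = 19.29°;  2α = 38.58°
n_0 = (+0.9603, +0.2788)
n_1 = (-0.0739, +0.9973)
n_2 = (-0.9061, +0.4231)
n_3 = (-0.9967, +0.0817)
n_4 = (-0.9255, -0.3788)
n_5 = (+0.8023, -0.5969)
n_6 = (+0.9899, -0.1421)
  (0,1): δ = 101.95°  ·
  (0,2): δ = 41.22°  ·
  (0,3): δ = 20.88°  ✓
  (0,4): δ = 6.07°  ✓
  (0,5): δ = 127.16°  ·
  (0,6): δ = 155.64°  ·
  (1,2): δ = 119.27°  ·
  (1,3): δ = 98.92°  ·
  (1,4): δ = 71.97°  ·
  (1,5): δ = 49.12°  ·
  (1,6): δ = 77.60°  ·
  (2,3): δ = 159.66°  ·
  (2,4): δ = 132.71°  ·
  (2,5): δ = 11.62°  ✓
  (2,6): δ = 16.86°  ✓
  (3,4): δ = 153.05°  ·
  (3,5): δ = 31.96°  ✓
  (3,6): δ = 3.48°  ✓
  (4,5): δ = 58.91°  ·
  (4,6): δ = 30.43°  ✓
  (5,6): δ = 151.52°  ·
antipodal pairs: 7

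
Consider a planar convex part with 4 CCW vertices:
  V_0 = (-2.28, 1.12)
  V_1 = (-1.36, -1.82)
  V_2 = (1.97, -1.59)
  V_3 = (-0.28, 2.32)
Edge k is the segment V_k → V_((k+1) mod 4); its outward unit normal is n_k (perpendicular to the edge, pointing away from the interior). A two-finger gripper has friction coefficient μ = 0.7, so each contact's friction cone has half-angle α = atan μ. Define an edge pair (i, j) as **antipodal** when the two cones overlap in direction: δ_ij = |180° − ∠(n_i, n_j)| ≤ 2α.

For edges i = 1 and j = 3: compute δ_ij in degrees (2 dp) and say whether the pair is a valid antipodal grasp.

α = atan 0.7 = 34.99°;  2α = 69.98°
edge 1: e_1 = (+3.33, +0.23);  n_1 = (+0.0689, -0.9976)
edge 3: e_3 = (-2.00, -1.20);  n_3 = (-0.5145, +0.8575)
∠(n_1, n_3) = 152.99°
δ = |180° − 152.99°| = 27.01°
27.01° ≤ 2α = 69.98°  →  valid

δ = 27.01°, valid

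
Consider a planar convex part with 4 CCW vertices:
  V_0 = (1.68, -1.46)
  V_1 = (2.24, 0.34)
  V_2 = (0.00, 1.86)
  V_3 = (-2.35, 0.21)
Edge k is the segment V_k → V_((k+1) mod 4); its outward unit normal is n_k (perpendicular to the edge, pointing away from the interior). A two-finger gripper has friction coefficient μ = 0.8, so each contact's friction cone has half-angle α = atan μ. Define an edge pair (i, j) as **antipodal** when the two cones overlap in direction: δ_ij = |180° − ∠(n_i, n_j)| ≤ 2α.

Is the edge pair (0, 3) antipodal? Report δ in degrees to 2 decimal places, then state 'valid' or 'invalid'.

α = atan 0.8 = 38.66°;  2α = 77.32°
edge 0: e_0 = (+0.56, +1.80);  n_0 = (+0.9549, -0.2971)
edge 3: e_3 = (+4.03, -1.67);  n_3 = (-0.3828, -0.9238)
∠(n_0, n_3) = 95.23°
δ = |180° − 95.23°| = 84.77°
84.77° > 2α = 77.32°  →  invalid

δ = 84.77°, invalid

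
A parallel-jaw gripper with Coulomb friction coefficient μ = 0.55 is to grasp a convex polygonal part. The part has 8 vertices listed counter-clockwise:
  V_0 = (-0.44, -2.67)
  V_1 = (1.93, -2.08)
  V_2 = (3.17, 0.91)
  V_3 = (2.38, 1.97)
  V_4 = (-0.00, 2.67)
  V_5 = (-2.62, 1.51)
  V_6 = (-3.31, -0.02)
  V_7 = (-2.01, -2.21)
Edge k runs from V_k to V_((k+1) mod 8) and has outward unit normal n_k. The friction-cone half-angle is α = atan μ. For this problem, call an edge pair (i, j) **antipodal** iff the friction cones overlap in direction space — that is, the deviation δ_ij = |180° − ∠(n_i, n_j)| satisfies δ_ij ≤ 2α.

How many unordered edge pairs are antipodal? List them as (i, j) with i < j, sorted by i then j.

α = atan 0.55 = 28.81°;  2α = 57.62°
n_0 = (+0.2416, -0.9704)
n_1 = (+0.9237, -0.3831)
n_2 = (+0.8018, +0.5976)
n_3 = (+0.2822, +0.9594)
n_4 = (-0.4048, +0.9144)
n_5 = (-0.9116, +0.4111)
n_6 = (-0.8599, -0.5104)
n_7 = (-0.2812, -0.9597)
  (0,1): δ = 126.50°  ·
  (0,2): δ = 67.28°  ·
  (0,3): δ = 30.37°  ✓
  (0,4): δ = 9.90°  ✓
  (0,5): δ = 51.75°  ✓
  (0,6): δ = 106.71°  ·
  (0,7): δ = 149.69°  ·
  (1,2): δ = 120.78°  ·
  (1,3): δ = 83.86°  ·
  (1,4): δ = 43.59°  ✓
  (1,5): δ = 1.75°  ✓
  (1,6): δ = 53.22°  ✓
  (1,7): δ = 96.19°  ·
  (2,3): δ = 143.09°  ·
  (2,4): δ = 102.82°  ·
  (2,5): δ = 60.97°  ·
  (2,6): δ = 6.00°  ✓
  (2,7): δ = 36.97°  ✓
  (3,4): δ = 139.73°  ·
  (3,5): δ = 97.88°  ·
  (3,6): δ = 42.92°  ✓
  (3,7): δ = 0.06°  ✓
  (4,5): δ = 138.16°  ·
  (4,6): δ = 83.19°  ·
  (4,7): δ = 40.21°  ✓
  (5,6): δ = 125.03°  ·
  (5,7): δ = 82.06°  ·
  (6,7): δ = 137.02°  ·
antipodal pairs: 11

count = 11; pairs: (0,3), (0,4), (0,5), (1,4), (1,5), (1,6), (2,6), (2,7), (3,6), (3,7), (4,7)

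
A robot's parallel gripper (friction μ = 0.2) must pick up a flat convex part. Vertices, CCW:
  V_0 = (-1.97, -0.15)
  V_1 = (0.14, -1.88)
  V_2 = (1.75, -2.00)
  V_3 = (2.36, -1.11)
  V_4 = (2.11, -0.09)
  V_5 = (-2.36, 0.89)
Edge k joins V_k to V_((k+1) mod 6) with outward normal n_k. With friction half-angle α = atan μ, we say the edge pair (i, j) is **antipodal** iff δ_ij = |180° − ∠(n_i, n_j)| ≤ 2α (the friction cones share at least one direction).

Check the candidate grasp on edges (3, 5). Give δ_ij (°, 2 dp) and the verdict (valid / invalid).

α = atan 0.2 = 11.31°;  2α = 22.62°
edge 3: e_3 = (-0.25, +1.02);  n_3 = (+0.9713, +0.2381)
edge 5: e_5 = (+0.39, -1.04);  n_5 = (-0.9363, -0.3511)
∠(n_3, n_5) = 173.22°
δ = |180° − 173.22°| = 6.78°
6.78° ≤ 2α = 22.62°  →  valid

δ = 6.78°, valid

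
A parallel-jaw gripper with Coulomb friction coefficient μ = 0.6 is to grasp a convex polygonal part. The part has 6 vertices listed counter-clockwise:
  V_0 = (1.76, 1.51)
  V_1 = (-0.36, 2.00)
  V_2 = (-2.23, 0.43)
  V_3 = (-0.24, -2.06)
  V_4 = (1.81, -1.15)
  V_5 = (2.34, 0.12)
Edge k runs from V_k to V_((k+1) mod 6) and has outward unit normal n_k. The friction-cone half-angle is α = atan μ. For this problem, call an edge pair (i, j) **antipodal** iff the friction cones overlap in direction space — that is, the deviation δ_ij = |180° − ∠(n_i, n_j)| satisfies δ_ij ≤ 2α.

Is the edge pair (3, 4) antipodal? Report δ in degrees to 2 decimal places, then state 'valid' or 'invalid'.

δ = 136.59°, invalid

α = atan 0.6 = 30.96°;  2α = 61.93°
edge 3: e_3 = (+2.05, +0.91);  n_3 = (+0.4057, -0.9140)
edge 4: e_4 = (+0.53, +1.27);  n_4 = (+0.9229, -0.3851)
∠(n_3, n_4) = 43.41°
δ = |180° − 43.41°| = 136.59°
136.59° > 2α = 61.93°  →  invalid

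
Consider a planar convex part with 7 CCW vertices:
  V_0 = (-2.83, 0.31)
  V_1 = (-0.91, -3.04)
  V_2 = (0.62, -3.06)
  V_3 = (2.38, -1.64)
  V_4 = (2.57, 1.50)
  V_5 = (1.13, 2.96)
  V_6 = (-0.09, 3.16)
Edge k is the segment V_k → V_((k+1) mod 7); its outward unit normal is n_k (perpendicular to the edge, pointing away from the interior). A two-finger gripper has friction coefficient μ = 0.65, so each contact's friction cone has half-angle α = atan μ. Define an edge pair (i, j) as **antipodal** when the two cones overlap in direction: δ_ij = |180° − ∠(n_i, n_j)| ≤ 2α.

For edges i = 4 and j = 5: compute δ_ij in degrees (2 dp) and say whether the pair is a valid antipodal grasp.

δ = 143.91°, invalid

α = atan 0.65 = 33.02°;  2α = 66.05°
edge 4: e_4 = (-1.44, +1.46);  n_4 = (+0.7120, +0.7022)
edge 5: e_5 = (-1.22, +0.20);  n_5 = (+0.1618, +0.9868)
∠(n_4, n_5) = 36.09°
δ = |180° − 36.09°| = 143.91°
143.91° > 2α = 66.05°  →  invalid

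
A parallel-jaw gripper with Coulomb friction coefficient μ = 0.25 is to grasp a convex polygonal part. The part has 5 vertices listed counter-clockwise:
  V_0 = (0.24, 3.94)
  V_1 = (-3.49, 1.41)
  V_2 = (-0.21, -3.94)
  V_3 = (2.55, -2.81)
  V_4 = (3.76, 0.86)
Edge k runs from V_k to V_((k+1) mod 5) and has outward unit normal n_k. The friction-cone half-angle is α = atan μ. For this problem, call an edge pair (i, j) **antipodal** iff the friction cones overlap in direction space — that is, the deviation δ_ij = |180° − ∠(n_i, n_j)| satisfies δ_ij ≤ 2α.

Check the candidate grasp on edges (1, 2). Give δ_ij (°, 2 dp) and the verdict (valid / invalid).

α = atan 0.25 = 14.04°;  2α = 28.07°
edge 1: e_1 = (+3.28, -5.35);  n_1 = (-0.8525, -0.5227)
edge 2: e_2 = (+2.76, +1.13);  n_2 = (+0.3789, -0.9254)
∠(n_1, n_2) = 80.75°
δ = |180° − 80.75°| = 99.25°
99.25° > 2α = 28.07°  →  invalid

δ = 99.25°, invalid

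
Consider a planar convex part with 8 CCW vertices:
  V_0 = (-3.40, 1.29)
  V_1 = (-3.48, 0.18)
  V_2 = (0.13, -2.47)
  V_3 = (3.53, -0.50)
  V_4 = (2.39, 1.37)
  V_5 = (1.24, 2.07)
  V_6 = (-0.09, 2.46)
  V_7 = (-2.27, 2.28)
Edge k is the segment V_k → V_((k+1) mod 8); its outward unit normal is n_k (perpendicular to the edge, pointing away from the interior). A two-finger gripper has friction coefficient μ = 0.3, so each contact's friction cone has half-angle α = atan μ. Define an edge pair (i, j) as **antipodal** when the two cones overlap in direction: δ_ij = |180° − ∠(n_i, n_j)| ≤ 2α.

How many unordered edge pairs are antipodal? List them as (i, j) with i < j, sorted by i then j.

α = atan 0.3 = 16.70°;  2α = 33.40°
n_0 = (-0.9974, +0.0719)
n_1 = (-0.5918, -0.8061)
n_2 = (+0.5013, -0.8653)
n_3 = (+0.8538, +0.5205)
n_4 = (+0.5199, +0.8542)
n_5 = (+0.2814, +0.9596)
n_6 = (-0.0823, +0.9966)
n_7 = (-0.6590, +0.7522)
  (0,1): δ = 122.16°  ·
  (0,2): δ = 55.79°  ·
  (0,3): δ = 35.49°  ·
  (0,4): δ = 62.79°  ·
  (0,5): δ = 77.78°  ·
  (0,6): δ = 98.84°  ·
  (0,7): δ = 135.34°  ·
  (1,2): δ = 113.63°  ·
  (1,3): δ = 22.35°  ✓
  (1,4): δ = 4.95°  ✓
  (1,5): δ = 19.94°  ✓
  (1,6): δ = 41.00°  ·
  (1,7): δ = 77.50°  ·
  (2,3): δ = 88.72°  ·
  (2,4): δ = 61.42°  ·
  (2,5): δ = 46.43°  ·
  (2,6): δ = 25.37°  ✓
  (2,7): δ = 11.13°  ✓
  (3,4): δ = 152.70°  ·
  (3,5): δ = 137.71°  ·
  (3,6): δ = 116.65°  ·
  (3,7): δ = 80.15°  ·
  (4,5): δ = 165.01°  ·
  (4,6): δ = 143.95°  ·
  (4,7): δ = 107.45°  ·
  (5,6): δ = 158.94°  ·
  (5,7): δ = 122.44°  ·
  (6,7): δ = 143.50°  ·
antipodal pairs: 5

count = 5; pairs: (1,3), (1,4), (1,5), (2,6), (2,7)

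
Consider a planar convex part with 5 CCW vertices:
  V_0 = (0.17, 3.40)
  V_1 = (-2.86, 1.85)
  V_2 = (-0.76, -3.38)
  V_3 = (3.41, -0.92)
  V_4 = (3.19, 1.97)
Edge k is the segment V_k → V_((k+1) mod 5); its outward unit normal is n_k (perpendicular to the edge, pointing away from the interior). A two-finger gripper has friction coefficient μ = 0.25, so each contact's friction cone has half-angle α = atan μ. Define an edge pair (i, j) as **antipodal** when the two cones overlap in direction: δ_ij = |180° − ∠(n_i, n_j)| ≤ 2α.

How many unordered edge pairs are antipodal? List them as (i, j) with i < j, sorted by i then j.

α = atan 0.25 = 14.04°;  2α = 28.07°
n_0 = (-0.4554, +0.8903)
n_1 = (-0.9280, -0.3726)
n_2 = (+0.5081, -0.8613)
n_3 = (+0.9971, +0.0759)
n_4 = (+0.4280, +0.9038)
  (0,1): δ = 95.22°  ·
  (0,2): δ = 3.45°  ✓
  (0,3): δ = 67.26°  ·
  (0,4): δ = 127.57°  ·
  (1,2): δ = 81.34°  ·
  (1,3): δ = 17.52°  ✓
  (1,4): δ = 42.79°  ·
  (2,3): δ = 116.18°  ·
  (2,4): δ = 55.88°  ·
  (3,4): δ = 119.69°  ·
antipodal pairs: 2

count = 2; pairs: (0,2), (1,3)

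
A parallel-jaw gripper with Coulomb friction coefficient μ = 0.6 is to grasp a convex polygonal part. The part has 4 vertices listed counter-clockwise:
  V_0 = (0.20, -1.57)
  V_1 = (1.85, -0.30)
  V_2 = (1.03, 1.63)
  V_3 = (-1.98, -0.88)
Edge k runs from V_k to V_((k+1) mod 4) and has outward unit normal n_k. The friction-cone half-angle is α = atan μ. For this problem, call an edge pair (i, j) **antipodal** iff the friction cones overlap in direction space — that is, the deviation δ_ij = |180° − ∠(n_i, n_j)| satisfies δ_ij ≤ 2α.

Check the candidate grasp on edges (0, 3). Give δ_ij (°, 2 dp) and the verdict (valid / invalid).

δ = 124.85°, invalid

α = atan 0.6 = 30.96°;  2α = 61.93°
edge 0: e_0 = (+1.65, +1.27);  n_0 = (+0.6099, -0.7924)
edge 3: e_3 = (+2.18, -0.69);  n_3 = (-0.3018, -0.9534)
∠(n_0, n_3) = 55.15°
δ = |180° − 55.15°| = 124.85°
124.85° > 2α = 61.93°  →  invalid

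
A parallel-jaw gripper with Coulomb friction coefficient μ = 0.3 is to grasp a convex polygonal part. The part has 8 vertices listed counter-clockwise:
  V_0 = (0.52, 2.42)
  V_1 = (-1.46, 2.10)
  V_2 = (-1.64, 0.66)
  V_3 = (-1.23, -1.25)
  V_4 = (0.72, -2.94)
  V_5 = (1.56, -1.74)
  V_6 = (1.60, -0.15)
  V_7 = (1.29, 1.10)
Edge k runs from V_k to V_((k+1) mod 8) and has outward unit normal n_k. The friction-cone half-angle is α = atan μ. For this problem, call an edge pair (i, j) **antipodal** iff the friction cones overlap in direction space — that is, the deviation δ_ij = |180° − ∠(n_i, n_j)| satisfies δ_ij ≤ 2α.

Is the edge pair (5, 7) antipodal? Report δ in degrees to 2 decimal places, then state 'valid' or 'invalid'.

α = atan 0.3 = 16.70°;  2α = 33.40°
edge 5: e_5 = (+0.04, +1.59);  n_5 = (+0.9997, -0.0251)
edge 7: e_7 = (-0.77, +1.32);  n_7 = (+0.8638, +0.5039)
∠(n_5, n_7) = 31.70°
δ = |180° − 31.70°| = 148.30°
148.30° > 2α = 33.40°  →  invalid

δ = 148.30°, invalid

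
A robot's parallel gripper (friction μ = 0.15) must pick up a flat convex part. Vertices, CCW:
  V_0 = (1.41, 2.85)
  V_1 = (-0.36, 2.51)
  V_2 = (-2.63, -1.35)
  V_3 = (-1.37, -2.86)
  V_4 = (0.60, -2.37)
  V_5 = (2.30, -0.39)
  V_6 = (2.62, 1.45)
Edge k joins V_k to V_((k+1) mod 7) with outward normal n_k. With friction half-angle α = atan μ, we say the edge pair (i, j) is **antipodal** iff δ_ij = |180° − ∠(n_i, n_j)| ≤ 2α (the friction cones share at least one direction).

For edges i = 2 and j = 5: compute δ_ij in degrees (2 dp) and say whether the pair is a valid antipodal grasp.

α = atan 0.15 = 8.53°;  2α = 17.06°
edge 2: e_2 = (+1.26, -1.51);  n_2 = (-0.7678, -0.6407)
edge 5: e_5 = (+0.32, +1.84);  n_5 = (+0.9852, -0.1713)
∠(n_2, n_5) = 130.29°
δ = |180° − 130.29°| = 49.71°
49.71° > 2α = 17.06°  →  invalid

δ = 49.71°, invalid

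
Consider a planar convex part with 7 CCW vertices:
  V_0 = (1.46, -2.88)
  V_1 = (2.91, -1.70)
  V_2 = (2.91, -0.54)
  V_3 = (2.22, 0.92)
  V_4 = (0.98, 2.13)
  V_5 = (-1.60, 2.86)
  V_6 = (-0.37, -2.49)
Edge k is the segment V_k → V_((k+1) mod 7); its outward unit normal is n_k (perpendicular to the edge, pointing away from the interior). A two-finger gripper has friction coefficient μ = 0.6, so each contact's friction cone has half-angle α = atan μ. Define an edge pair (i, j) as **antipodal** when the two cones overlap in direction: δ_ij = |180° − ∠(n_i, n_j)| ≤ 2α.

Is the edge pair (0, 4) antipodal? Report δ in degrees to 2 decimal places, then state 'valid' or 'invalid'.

α = atan 0.6 = 30.96°;  2α = 61.93°
edge 0: e_0 = (+1.45, +1.18);  n_0 = (+0.6312, -0.7756)
edge 4: e_4 = (-2.58, +0.73);  n_4 = (+0.2723, +0.9622)
∠(n_0, n_4) = 125.06°
δ = |180° − 125.06°| = 54.94°
54.94° ≤ 2α = 61.93°  →  valid

δ = 54.94°, valid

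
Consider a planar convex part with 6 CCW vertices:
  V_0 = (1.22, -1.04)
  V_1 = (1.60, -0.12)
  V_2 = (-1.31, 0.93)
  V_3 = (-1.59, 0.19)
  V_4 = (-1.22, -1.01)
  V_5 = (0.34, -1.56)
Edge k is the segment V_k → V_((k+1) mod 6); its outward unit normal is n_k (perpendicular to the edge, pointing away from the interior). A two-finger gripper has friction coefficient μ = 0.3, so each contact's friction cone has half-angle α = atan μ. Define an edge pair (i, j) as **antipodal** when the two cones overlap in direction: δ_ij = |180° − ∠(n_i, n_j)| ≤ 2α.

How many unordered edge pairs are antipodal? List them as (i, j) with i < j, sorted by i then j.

count = 2; pairs: (0,2), (1,4)

α = atan 0.3 = 16.70°;  2α = 33.40°
n_0 = (+0.9243, -0.3818)
n_1 = (+0.3394, +0.9406)
n_2 = (-0.9353, +0.3539)
n_3 = (-0.9556, -0.2946)
n_4 = (-0.3325, -0.9431)
n_5 = (+0.5087, -0.8609)
  (0,1): δ = 87.40°  ·
  (0,2): δ = 1.72°  ✓
  (0,3): δ = 39.58°  ·
  (0,4): δ = 93.02°  ·
  (0,5): δ = 143.02°  ·
  (1,2): δ = 90.88°  ·
  (1,3): δ = 53.02°  ·
  (1,4): δ = 0.42°  ✓
  (1,5): δ = 50.42°  ·
  (2,3): δ = 142.14°  ·
  (2,4): δ = 88.70°  ·
  (2,5): δ = 38.70°  ·
  (3,4): δ = 126.56°  ·
  (3,5): δ = 76.56°  ·
  (4,5): δ = 130.00°  ·
antipodal pairs: 2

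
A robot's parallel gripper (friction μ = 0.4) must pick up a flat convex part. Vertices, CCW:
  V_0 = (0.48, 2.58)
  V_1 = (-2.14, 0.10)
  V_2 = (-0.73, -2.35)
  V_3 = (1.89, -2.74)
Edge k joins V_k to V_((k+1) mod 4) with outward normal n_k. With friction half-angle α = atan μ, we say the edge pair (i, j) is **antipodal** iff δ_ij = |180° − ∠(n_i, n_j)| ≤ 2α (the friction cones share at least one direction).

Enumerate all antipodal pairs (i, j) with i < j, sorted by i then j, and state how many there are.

α = atan 0.4 = 21.80°;  2α = 43.60°
n_0 = (-0.6874, +0.7262)
n_1 = (-0.8667, -0.4988)
n_2 = (-0.1472, -0.9891)
n_3 = (+0.9666, +0.2562)
  (0,1): δ = 103.51°  ·
  (0,2): δ = 51.89°  ·
  (0,3): δ = 61.42°  ·
  (1,2): δ = 128.39°  ·
  (1,3): δ = 15.08°  ✓
  (2,3): δ = 66.69°  ·
antipodal pairs: 1

count = 1; pairs: (1,3)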